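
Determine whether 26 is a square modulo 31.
By Euler's criterion: 26^{15} ≡ 30 (mod 31). Since this equals -1 (≡ 30), 26 is not a QR.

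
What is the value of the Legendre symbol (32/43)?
(32/43) = 32^{21} mod 43 = -1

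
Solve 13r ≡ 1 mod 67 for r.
Since 67 is prime, by Fermat 13^(-1) ≡ 13^{65} ≡ 31 mod 67. Verify: 13 × 31 = 403 ≡ 1 mod 67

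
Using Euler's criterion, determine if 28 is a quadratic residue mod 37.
By Euler's criterion: 28^{18} ≡ 1 (mod 37). Since this equals 1, 28 is a QR.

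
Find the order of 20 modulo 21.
Powers of 20 mod 21: 20^1≡20, 20^2≡1. So the order of 20 is 2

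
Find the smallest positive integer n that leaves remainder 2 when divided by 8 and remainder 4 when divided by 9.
M = 8 × 9 = 72. M₁ = 9, y₁ ≡ 1 mod 8. M₂ = 8, y₂ ≡ 8 mod 9. n = 2×9×1 + 4×8×8 ≡ 58 mod 72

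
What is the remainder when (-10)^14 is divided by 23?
By repeated squaring (mod 23): (-10)^{1}≡13, (-10)^{2}≡8, (-10)^{4}≡18, (-10)^{8}≡2. Then (-10)^{14} = (-10)^{8+4+2} ≡ 2 × 18 × 8 ≡ 12 (mod 23)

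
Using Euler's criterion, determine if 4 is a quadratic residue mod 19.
By Euler's criterion: 4^{9} ≡ 1 (mod 19). Since this equals 1, 4 is a QR.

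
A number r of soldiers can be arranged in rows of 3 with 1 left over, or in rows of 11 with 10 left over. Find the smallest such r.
M = 3 × 11 = 33. M₁ = 11, y₁ ≡ 2 mod 3. M₂ = 3, y₂ ≡ 4 mod 11. r = 1×11×2 + 10×3×4 ≡ 10 mod 33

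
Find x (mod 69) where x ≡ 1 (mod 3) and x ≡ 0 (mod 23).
M = 3 × 23 = 69. M₁ = 23, y₁ ≡ 2 (mod 3). M₂ = 3, y₂ ≡ 8 (mod 23). x = 1×23×2 + 0×3×8 ≡ 46 (mod 69)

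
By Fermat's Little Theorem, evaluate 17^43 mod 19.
By Fermat: 17^{18} ≡ 1 (mod 19). 43 = 2×18 + 7. So 17^{43} ≡ 17^{7} ≡ 5 (mod 19)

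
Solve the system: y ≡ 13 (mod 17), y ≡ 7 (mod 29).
M = 17 × 29 = 493. M₁ = 29, y₁ ≡ 10 (mod 17). M₂ = 17, y₂ ≡ 12 (mod 29). y = 13×29×10 + 7×17×12 ≡ 268 (mod 493)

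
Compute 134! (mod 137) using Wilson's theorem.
(136)! = (134)! × (135) × (136) ≡ -1 (mod 137). So (134)! ≡ -1 × [(136)(135)]^(-1) ≡ 68 (mod 137)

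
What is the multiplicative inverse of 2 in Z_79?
Since 79 is prime, by Fermat 2^(-1) ≡ 2^{77} ≡ 40 (mod 79). Verify: 2 × 40 = 80 ≡ 1 (mod 79)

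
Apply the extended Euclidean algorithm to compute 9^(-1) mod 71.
Extended GCD: 9(8) + 71(-1) = 1. So 9^(-1) ≡ 8 mod 71. Verify: 9 × 8 = 72 ≡ 1 mod 71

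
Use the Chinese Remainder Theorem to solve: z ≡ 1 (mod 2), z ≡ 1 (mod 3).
M = 2 × 3 = 6. M₁ = 3, y₁ ≡ 1 (mod 2). M₂ = 2, y₂ ≡ 2 (mod 3). z = 1×3×1 + 1×2×2 ≡ 1 (mod 6)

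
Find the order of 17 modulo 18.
Powers of 17 mod 18: 17^1≡17, 17^2≡1. ord_18(17) = 2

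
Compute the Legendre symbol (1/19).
(1/19) = 1^{9} mod 19 = 1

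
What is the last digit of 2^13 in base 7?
Using Fermat: 2^{6} ≡ 1 mod 7. 13 ≡ 1 mod 6. So 2^{13} ≡ 2^{1} ≡ 2 mod 7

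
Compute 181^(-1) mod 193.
Since 193 is prime, by Fermat 181^(-1) ≡ 181^{191} ≡ 16 mod 193. Verify: 181 × 16 = 2896 ≡ 1 mod 193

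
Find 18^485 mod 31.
Using Fermat: 18^{30} ≡ 1 mod 31. 485 ≡ 5 mod 30. So 18^{485} ≡ 18^{5} ≡ 25 mod 31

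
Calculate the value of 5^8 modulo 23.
By repeated squaring (mod 23): 5^{1}≡5, 5^{2}≡2, 5^{4}≡4, 5^{8}≡16. So 5^{8} ≡ 16 (mod 23)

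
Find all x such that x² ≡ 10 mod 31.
The square roots of 10 mod 31 are 14 and 17. Verify: 14² = 196 ≡ 10 mod 31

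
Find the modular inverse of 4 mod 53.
Since 53 is prime, by Fermat 4^(-1) ≡ 4^{51} ≡ 40 (mod 53). Verify: 4 × 40 = 160 ≡ 1 (mod 53)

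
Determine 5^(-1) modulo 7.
Since 7 is prime, by Fermat 5^(-1) ≡ 5^{5} ≡ 3 mod 7. Verify: 5 × 3 = 15 ≡ 1 mod 7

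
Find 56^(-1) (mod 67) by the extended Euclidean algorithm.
Extended GCD: 56(6) + 67(-5) = 1. So 56^(-1) ≡ 6 (mod 67). Verify: 56 × 6 = 336 ≡ 1 (mod 67)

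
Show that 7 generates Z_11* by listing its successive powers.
7^1, 7^2, ..., 7^{10} mod 11: [7, 5, 2, 3, 10, 4, 6, 9, 8, 1]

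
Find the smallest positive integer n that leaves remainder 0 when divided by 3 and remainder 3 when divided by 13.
M = 3 × 13 = 39. M₁ = 13, y₁ ≡ 1 mod 3. M₂ = 3, y₂ ≡ 9 mod 13. n = 0×13×1 + 3×3×9 ≡ 3 mod 39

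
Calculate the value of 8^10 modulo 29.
By repeated squaring (mod 29): 8^{1}≡8, 8^{2}≡6, 8^{4}≡7, 8^{8}≡20. Then 8^{10} = 8^{8+2} ≡ 20 × 6 ≡ 4 (mod 29)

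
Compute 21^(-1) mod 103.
Since 103 is prime, by Fermat 21^(-1) ≡ 21^{101} ≡ 54 mod 103. Verify: 21 × 54 = 1134 ≡ 1 mod 103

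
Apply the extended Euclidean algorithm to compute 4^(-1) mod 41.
Extended GCD: 4(-10) + 41(1) = 1. So 4^(-1) ≡ -10 ≡ 31 (mod 41). Verify: 4 × 31 = 124 ≡ 1 (mod 41)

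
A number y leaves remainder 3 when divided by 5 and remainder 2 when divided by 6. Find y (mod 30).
M = 5 × 6 = 30. M₁ = 6, y₁ ≡ 1 (mod 5). M₂ = 5, y₂ ≡ 5 (mod 6). y = 3×6×1 + 2×5×5 ≡ 8 (mod 30)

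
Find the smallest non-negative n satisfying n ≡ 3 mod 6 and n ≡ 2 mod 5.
M = 6 × 5 = 30. M₁ = 5, y₁ ≡ 5 mod 6. M₂ = 6, y₂ ≡ 1 mod 5. n = 3×5×5 + 2×6×1 ≡ 27 mod 30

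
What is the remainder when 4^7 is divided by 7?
Using Fermat: 4^{6} ≡ 1 (mod 7). 7 ≡ 1 (mod 6). So 4^{7} ≡ 4^{1} ≡ 4 (mod 7)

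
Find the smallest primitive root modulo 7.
g = 3. For each prime q|6: 3^{3}≡6, 3^{2}≡2, none ≡ 1, so ord_7(3) = 6 and 3 is a primitive root.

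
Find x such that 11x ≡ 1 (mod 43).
Since 43 is prime, by Fermat 11^(-1) ≡ 11^{41} ≡ 4 (mod 43). Verify: 11 × 4 = 44 ≡ 1 (mod 43)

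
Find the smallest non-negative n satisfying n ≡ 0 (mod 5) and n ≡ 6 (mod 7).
M = 5 × 7 = 35. M₁ = 7, y₁ ≡ 3 (mod 5). M₂ = 5, y₂ ≡ 3 (mod 7). n = 0×7×3 + 6×5×3 ≡ 20 (mod 35)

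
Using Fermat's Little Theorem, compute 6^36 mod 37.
By Fermat's Little Theorem, 6^{36} ≡ 1 (mod 37) since 37 is prime and gcd(6, 37) = 1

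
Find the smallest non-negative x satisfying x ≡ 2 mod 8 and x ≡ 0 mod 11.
M = 8 × 11 = 88. M₁ = 11, y₁ ≡ 3 mod 8. M₂ = 8, y₂ ≡ 7 mod 11. x = 2×11×3 + 0×8×7 ≡ 66 mod 88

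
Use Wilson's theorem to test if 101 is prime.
(100)! mod 101 = 100. Since 100 ≡ -1 mod 101, 101 is prime.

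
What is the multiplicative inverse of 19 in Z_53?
Since 53 is prime, by Fermat 19^(-1) ≡ 19^{51} ≡ 14 (mod 53). Verify: 19 × 14 = 266 ≡ 1 (mod 53)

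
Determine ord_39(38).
Powers of 38 mod 39: 38^1≡38, 38^2≡1. So the order of 38 is 2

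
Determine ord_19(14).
Powers of 14 mod 19: 14^1≡14, 14^2≡6, 14^3≡8, 14^4≡17, 14^5≡10, 14^6≡7, 14^7≡3, 14^8≡4, 14^9≡18, 14^10≡5, 14^11≡13, 14^12≡11, 14^13≡2, 14^14≡9, 14^15≡12, 14^16≡16, 14^17≡15, 14^18≡1. Order = 18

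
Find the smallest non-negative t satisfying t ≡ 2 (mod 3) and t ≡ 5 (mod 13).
M = 3 × 13 = 39. M₁ = 13, y₁ ≡ 1 (mod 3). M₂ = 3, y₂ ≡ 9 (mod 13). t = 2×13×1 + 5×3×9 ≡ 5 (mod 39)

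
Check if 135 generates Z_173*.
135^{43} ≡ 1 mod 173 and 43 < 172, so ord_173(135) = 43 ≠ 172 and 135 is not a primitive root.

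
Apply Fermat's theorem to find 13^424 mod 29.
By Fermat: 13^{28} ≡ 1 mod 29. 424 ≡ 4 mod 28. So 13^{424} ≡ 13^{4} ≡ 25 mod 29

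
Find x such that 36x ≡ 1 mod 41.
Since 41 is prime, by Fermat 36^(-1) ≡ 36^{39} ≡ 8 mod 41. Verify: 36 × 8 = 288 ≡ 1 mod 41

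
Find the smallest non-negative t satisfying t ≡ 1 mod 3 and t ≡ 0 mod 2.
M = 3 × 2 = 6. M₁ = 2, y₁ ≡ 2 mod 3. M₂ = 3, y₂ ≡ 1 mod 2. t = 1×2×2 + 0×3×1 ≡ 4 mod 6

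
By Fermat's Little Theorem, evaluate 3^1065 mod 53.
By Fermat: 3^{52} ≡ 1 mod 53. 1065 ≡ 25 mod 52. So 3^{1065} ≡ 3^{25} ≡ 35 mod 53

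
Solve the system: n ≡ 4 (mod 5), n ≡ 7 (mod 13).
M = 5 × 13 = 65. M₁ = 13, y₁ ≡ 2 (mod 5). M₂ = 5, y₂ ≡ 8 (mod 13). n = 4×13×2 + 7×5×8 ≡ 59 (mod 65)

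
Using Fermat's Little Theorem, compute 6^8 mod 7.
By Fermat: 6^{6} ≡ 1 mod 7. So 6^{8} = 6^{6} · 6^{2} ≡ 6^{2} ≡ 1 mod 7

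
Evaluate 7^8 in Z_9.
By repeated squaring mod 9: 7^{1}≡7, 7^{2}≡4, 7^{4}≡7, 7^{8}≡4. So 7^{8} ≡ 4 mod 9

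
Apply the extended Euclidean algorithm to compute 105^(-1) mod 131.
Extended GCD: 105(5) + 131(-4) = 1. So 105^(-1) ≡ 5 (mod 131). Verify: 105 × 5 = 525 ≡ 1 (mod 131)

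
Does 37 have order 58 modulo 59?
ord_59(37) divides 58. For each prime q|58: 37^{29}≡58, 37^{2}≡12, none ≡ 1. So 37 has order 58 and is a primitive root mod 59.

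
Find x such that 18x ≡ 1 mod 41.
Since 41 is prime, by Fermat 18^(-1) ≡ 18^{39} ≡ 16 mod 41. Verify: 18 × 16 = 288 ≡ 1 mod 41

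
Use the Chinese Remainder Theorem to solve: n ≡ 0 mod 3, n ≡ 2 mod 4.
M = 3 × 4 = 12. M₁ = 4, y₁ ≡ 1 mod 3. M₂ = 3, y₂ ≡ 3 mod 4. n = 0×4×1 + 2×3×3 ≡ 6 mod 12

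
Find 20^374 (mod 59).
Using Fermat: 20^{58} ≡ 1 (mod 59). 374 ≡ 26 (mod 58). So 20^{374} ≡ 20^{26} ≡ 27 (mod 59)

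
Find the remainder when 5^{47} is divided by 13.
By Fermat: 5^{12} ≡ 1 (mod 13). 47 = 3×12 + 11. So 5^{47} ≡ 5^{11} ≡ 8 (mod 13)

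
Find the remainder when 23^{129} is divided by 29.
By Fermat: 23^{28} ≡ 1 (mod 29). 129 = 4×28 + 17. So 23^{129} ≡ 23^{17} ≡ 16 (mod 29)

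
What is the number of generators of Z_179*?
A prime p has φ(p-1) primitive roots; here φ(178) = 88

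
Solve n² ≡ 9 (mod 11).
The square roots of 9 mod 11 are 3 and 8. Verify: 3² = 9 ≡ 9 (mod 11)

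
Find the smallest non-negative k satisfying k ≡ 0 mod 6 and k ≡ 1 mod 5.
M = 6 × 5 = 30. M₁ = 5, y₁ ≡ 5 mod 6. M₂ = 6, y₂ ≡ 1 mod 5. k = 0×5×5 + 1×6×1 ≡ 6 mod 30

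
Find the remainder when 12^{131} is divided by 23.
By Fermat: 12^{22} ≡ 1 mod 23. 131 = 5×22 + 21. So 12^{131} ≡ 12^{21} ≡ 2 mod 23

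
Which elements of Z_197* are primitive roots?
There are φ(196) = 84 primitive roots mod 197: {2, 3, 5, 8, 11, 12, 13, 17, 18, 21, 27, 30, 31, 32, 35, 38, 44, 45, 46, 48, 50, 52, 56, 57, 58, 66, 67, 71, 72, 73, 74, 75, 78, 79, 80, 82, 86, 89, 91, 94, 95, 98, 99, 102, 103, 106, 108, 111, 115, 117, 118, 119, 122, 123, 124, 125, 126, 130, 131, 139, 140, 141, 145, 147, 149, 151, 152, 153, 159, 162, 165, 166, 167, 170, 176, 179, 180, 184, 185, 186, 189, 192, 194, 195}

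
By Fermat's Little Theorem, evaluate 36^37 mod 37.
By Fermat: 36^{36} ≡ 1 (mod 37). So 36^{37} = 36^{36} · 36^{1} ≡ 36^{1} ≡ 36 (mod 37)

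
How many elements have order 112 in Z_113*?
There are φ(113-1) = φ(112) = 48 primitive roots modulo 113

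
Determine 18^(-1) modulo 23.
Since 23 is prime, by Fermat 18^(-1) ≡ 18^{21} ≡ 9 (mod 23). Verify: 18 × 9 = 162 ≡ 1 (mod 23)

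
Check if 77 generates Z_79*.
ord_79(77) divides 78. For each prime q|78: 77^{39}≡78, 77^{26}≡23, 77^{6}≡64, none ≡ 1. So 77 has order 78 and is a primitive root mod 79.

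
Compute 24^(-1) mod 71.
Since 71 is prime, by Fermat 24^(-1) ≡ 24^{69} ≡ 3 mod 71. Verify: 24 × 3 = 72 ≡ 1 mod 71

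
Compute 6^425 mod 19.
Using Fermat: 6^{18} ≡ 1 (mod 19). 425 ≡ 11 (mod 18). So 6^{425} ≡ 6^{11} ≡ 17 (mod 19)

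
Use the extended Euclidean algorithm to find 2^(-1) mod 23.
Extended GCD: 2(-11) + 23(1) = 1. So 2^(-1) ≡ -11 ≡ 12 mod 23. Verify: 2 × 12 = 24 ≡ 1 mod 23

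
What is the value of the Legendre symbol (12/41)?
(12/41) = 12^{20} mod 41 = -1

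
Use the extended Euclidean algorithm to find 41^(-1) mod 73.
Extended GCD: 41(-16) + 73(9) = 1. So 41^(-1) ≡ -16 ≡ 57 (mod 73). Verify: 41 × 57 = 2337 ≡ 1 (mod 73)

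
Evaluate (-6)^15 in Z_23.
By repeated squaring (mod 23): (-6)^{1}≡17, (-6)^{2}≡13, (-6)^{4}≡8, (-6)^{8}≡18. Then (-6)^{15} = (-6)^{8+4+2+1} ≡ 18 × 8 × 13 × 17 ≡ 15 (mod 23)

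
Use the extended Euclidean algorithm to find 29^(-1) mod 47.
Extended GCD: 29(13) + 47(-8) = 1. So 29^(-1) ≡ 13 mod 47. Verify: 29 × 13 = 377 ≡ 1 mod 47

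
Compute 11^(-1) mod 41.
Since 41 is prime, by Fermat 11^(-1) ≡ 11^{39} ≡ 15 mod 41. Verify: 11 × 15 = 165 ≡ 1 mod 41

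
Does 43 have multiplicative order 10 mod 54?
Powers of 43 mod 54: 43^1≡43, 43^2≡13, 43^3≡19, 43^4≡7, 43^5≡31, 43^6≡37, 43^7≡25, 43^8≡49, 43^9≡1. Already 43^9≡1, so the order is 9 < 10. No, the actual order is 9.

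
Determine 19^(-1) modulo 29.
Since 29 is prime, by Fermat 19^(-1) ≡ 19^{27} ≡ 26 (mod 29). Verify: 19 × 26 = 494 ≡ 1 (mod 29)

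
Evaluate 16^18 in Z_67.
By repeated squaring mod 67: 16^{1}≡16, 16^{2}≡55, 16^{4}≡10, 16^{8}≡33, 16^{16}≡17. Then 16^{18} = 16^{16+2} ≡ 17 × 55 ≡ 64 mod 67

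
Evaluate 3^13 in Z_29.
By repeated squaring mod 29: 3^{1}≡3, 3^{2}≡9, 3^{4}≡23, 3^{8}≡7. Then 3^{13} = 3^{8+4+1} ≡ 7 × 23 × 3 ≡ 19 mod 29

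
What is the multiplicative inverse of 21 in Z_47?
Since 47 is prime, by Fermat 21^(-1) ≡ 21^{45} ≡ 9 (mod 47). Verify: 21 × 9 = 189 ≡ 1 (mod 47)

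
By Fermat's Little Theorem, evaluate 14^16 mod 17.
By Fermat's Little Theorem, 14^{16} ≡ 1 mod 17 since 17 is prime and gcd(14, 17) = 1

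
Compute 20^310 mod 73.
Using Fermat: 20^{72} ≡ 1 mod 73. 310 ≡ 22 mod 72. So 20^{310} ≡ 20^{22} ≡ 6 mod 73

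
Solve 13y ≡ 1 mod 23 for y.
Since 23 is prime, by Fermat 13^(-1) ≡ 13^{21} ≡ 16 mod 23. Verify: 13 × 16 = 208 ≡ 1 mod 23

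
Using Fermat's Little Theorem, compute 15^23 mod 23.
By Fermat: 15^{22} ≡ 1 mod 23. So 15^{23} = 15^{22} · 15^{1} ≡ 15^{1} ≡ 15 mod 23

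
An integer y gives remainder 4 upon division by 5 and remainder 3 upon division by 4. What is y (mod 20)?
M = 5 × 4 = 20. M₁ = 4, y₁ ≡ 4 (mod 5). M₂ = 5, y₂ ≡ 1 (mod 4). y = 4×4×4 + 3×5×1 ≡ 19 (mod 20)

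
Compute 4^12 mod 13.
Using Fermat: 4^{12} ≡ 1 mod 13. 12 ≡ 0 mod 12. So 4^{12} ≡ 4^{0} ≡ 1 mod 13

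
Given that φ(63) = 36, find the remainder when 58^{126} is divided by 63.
By Euler: 58^{36} ≡ 1 mod 63 since gcd(58, 63) = 1. 126 = 3×36 + 18. So 58^{126} ≡ 58^{18} ≡ 1 mod 63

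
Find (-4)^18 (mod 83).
By repeated squaring (mod 83): (-4)^{1}≡79, (-4)^{2}≡16, (-4)^{4}≡7, (-4)^{8}≡49, (-4)^{16}≡77. Then (-4)^{18} = (-4)^{16+2} ≡ 77 × 16 ≡ 70 (mod 83)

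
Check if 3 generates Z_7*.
ord_7(3) divides 6. For each prime q|6: 3^{3}≡6, 3^{2}≡2, none ≡ 1. So 3 has order 6 and is a primitive root mod 7.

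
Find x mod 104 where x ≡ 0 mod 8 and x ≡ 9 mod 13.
M = 8 × 13 = 104. M₁ = 13, y₁ ≡ 5 mod 8. M₂ = 8, y₂ ≡ 5 mod 13. x = 0×13×5 + 9×8×5 ≡ 48 mod 104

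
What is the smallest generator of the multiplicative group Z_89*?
g = 3. Powers: [3, 9, 27, 81, 65, 17, 51, 64, ...] generates all 88 non-zero residues.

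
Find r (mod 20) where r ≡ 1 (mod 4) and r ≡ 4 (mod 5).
M = 4 × 5 = 20. M₁ = 5, y₁ ≡ 1 (mod 4). M₂ = 4, y₂ ≡ 4 (mod 5). r = 1×5×1 + 4×4×4 ≡ 9 (mod 20)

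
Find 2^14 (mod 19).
By repeated squaring (mod 19): 2^{1}≡2, 2^{2}≡4, 2^{4}≡16, 2^{8}≡9. Then 2^{14} = 2^{8+4+2} ≡ 9 × 16 × 4 ≡ 6 (mod 19)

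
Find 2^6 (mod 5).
Using Fermat: 2^{4} ≡ 1 (mod 5). 6 ≡ 2 (mod 4). So 2^{6} ≡ 2^{2} ≡ 4 (mod 5)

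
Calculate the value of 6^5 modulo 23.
By repeated squaring (mod 23): 6^{1}≡6, 6^{2}≡13, 6^{4}≡8. Then 6^{5} = 6^{4+1} ≡ 8 × 6 ≡ 2 (mod 23)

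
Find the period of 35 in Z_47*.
Powers of 35 mod 47: 35^1≡35, 35^2≡3, 35^3≡11, 35^4≡9, 35^5≡33, 35^6≡27, 35^7≡5, 35^8≡34, 35^9≡15, 35^10≡8, 35^11≡45, 35^12≡24, 35^13≡41, 35^14≡25, 35^15≡29, 35^16≡28, 35^17≡40, 35^18≡37, 35^19≡26, 35^20≡17, 35^21≡31, 35^22≡4, 35^23≡46, 35^24≡12, 35^25≡44, 35^26≡36, 35^27≡38, 35^28≡14, 35^29≡20, 35^30≡42, 35^31≡13, 35^32≡32, 35^33≡39, 35^34≡2, 35^35≡23, 35^36≡6, 35^37≡22, 35^38≡18, 35^39≡19, 35^40≡7, 35^41≡10, 35^42≡21, 35^43≡30, 35^44≡16, 35^45≡43, 35^46≡1. So the order of 35 is 46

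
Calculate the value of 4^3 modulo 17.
4^{3} = 64 ≡ 13 mod 17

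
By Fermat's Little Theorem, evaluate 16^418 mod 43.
By Fermat: 16^{42} ≡ 1 (mod 43). 418 ≡ 40 (mod 42). So 16^{418} ≡ 16^{40} ≡ 21 (mod 43)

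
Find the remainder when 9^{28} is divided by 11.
By Fermat: 9^{10} ≡ 1 (mod 11). 28 = 2×10 + 8. So 9^{28} ≡ 9^{8} ≡ 3 (mod 11)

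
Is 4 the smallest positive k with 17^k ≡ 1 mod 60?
Powers of 17 mod 60: 17^1≡17, 17^2≡49, 17^3≡53, 17^4≡1. First k with 17^k≡1 is k=4. Yes, ord_60(17) = 4.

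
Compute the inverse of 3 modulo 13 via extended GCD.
Extended GCD: 3(-4) + 13(1) = 1. So 3^(-1) ≡ -4 ≡ 9 mod 13. Verify: 3 × 9 = 27 ≡ 1 mod 13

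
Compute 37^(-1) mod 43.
Since 43 is prime, by Fermat 37^(-1) ≡ 37^{41} ≡ 7 mod 43. Verify: 37 × 7 = 259 ≡ 1 mod 43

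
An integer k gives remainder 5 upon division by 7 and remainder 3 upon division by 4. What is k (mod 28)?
M = 7 × 4 = 28. M₁ = 4, y₁ ≡ 2 (mod 7). M₂ = 7, y₂ ≡ 3 (mod 4). k = 5×4×2 + 3×7×3 ≡ 19 (mod 28)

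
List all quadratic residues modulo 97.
Squares in Z_97*: {1, 2, 3, 4, 6, 8, 9, 11, 12, 16, 18, 22, 24, 25, 27, 31, 32, 33, 35, 36, 43, 44, 47, 48, 49, 50, 53, 54, 61, 62, 64, 65, 66, 70, 72, 73, 75, 79, 81, 85, 86, 88, 89, 91, 93, 94, 95, 96}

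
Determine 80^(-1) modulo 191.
Since 191 is prime, by Fermat 80^(-1) ≡ 80^{189} ≡ 117 (mod 191). Verify: 80 × 117 = 9360 ≡ 1 (mod 191)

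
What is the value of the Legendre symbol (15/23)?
(15/23) = 15^{11} mod 23 = -1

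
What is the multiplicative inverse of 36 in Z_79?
Since 79 is prime, by Fermat 36^(-1) ≡ 36^{77} ≡ 11 mod 79. Verify: 36 × 11 = 396 ≡ 1 mod 79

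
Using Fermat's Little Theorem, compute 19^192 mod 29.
By Fermat: 19^{28} ≡ 1 mod 29. 192 ≡ 24 mod 28. So 19^{192} ≡ 19^{24} ≡ 23 mod 29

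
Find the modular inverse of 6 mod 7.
Since 7 is prime, by Fermat 6^(-1) ≡ 6^{5} ≡ 6 (mod 7). Verify: 6 × 6 = 36 ≡ 1 (mod 7)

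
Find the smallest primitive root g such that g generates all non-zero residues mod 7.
g = 3. For each prime q|6: 3^{3}≡6, 3^{2}≡2, none ≡ 1, so ord_7(3) = 6 and 3 is a primitive root.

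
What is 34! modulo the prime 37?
(36)! = (34)! × (35) × (36) ≡ -1 mod 37. So (34)! ≡ -1 × [(36)(35)]^(-1) ≡ 18 mod 37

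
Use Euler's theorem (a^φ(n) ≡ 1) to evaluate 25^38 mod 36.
By Euler: 25^{12} ≡ 1 (mod 36) since gcd(25, 36) = 1. 38 = 3×12 + 2. So 25^{38} ≡ 25^{2} ≡ 13 (mod 36)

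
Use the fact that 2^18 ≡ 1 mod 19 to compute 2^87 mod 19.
By Fermat: 2^{18} ≡ 1 mod 19. 87 = 4×18 + 15. So 2^{87} ≡ 2^{15} ≡ 12 mod 19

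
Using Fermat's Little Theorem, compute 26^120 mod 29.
By Fermat: 26^{28} ≡ 1 mod 29. 120 = 4×28 + 8. So 26^{120} ≡ 26^{8} ≡ 7 mod 29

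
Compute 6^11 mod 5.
Using Fermat: 6^{4} ≡ 1 (mod 5). 11 ≡ 3 (mod 4). So 6^{11} ≡ 6^{3} ≡ 1 (mod 5)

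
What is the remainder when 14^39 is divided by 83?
By repeated squaring (mod 83): 14^{1}≡14, 14^{2}≡30, 14^{4}≡70, 14^{8}≡3, 14^{16}≡9, 14^{32}≡81. Then 14^{39} = 14^{32+4+2+1} ≡ 81 × 70 × 30 × 14 ≡ 47 (mod 83)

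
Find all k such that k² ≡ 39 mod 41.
The square roots of 39 mod 41 are 11 and 30. Verify: 11² = 121 ≡ 39 mod 41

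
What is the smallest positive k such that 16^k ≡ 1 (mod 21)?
Powers of 16 mod 21: 16^1≡16, 16^2≡4, 16^3≡1. ord_21(16) = 3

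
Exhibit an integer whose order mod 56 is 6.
3 has order 6 mod 56 since 3^{6} ≡ 1 (mod 56) and no smaller power works.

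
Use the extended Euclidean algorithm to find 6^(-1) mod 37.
Extended GCD: 6(-6) + 37(1) = 1. So 6^(-1) ≡ -6 ≡ 31 mod 37. Verify: 6 × 31 = 186 ≡ 1 mod 37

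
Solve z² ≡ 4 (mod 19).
The square roots of 4 mod 19 are 17 and 2. Verify: 17² = 289 ≡ 4 (mod 19)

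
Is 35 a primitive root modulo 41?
ord_41(35) divides 40. For each prime q|40: 35^{20}≡40, 35^{8}≡10, none ≡ 1. So 35 has order 40 and is a primitive root mod 41.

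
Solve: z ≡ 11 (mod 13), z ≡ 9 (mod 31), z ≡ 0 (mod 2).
M = 13 × 31 × 2 = 806. M₁ = 62, y₁ ≡ 4 (mod 13). M₂ = 26, y₂ ≡ 6 (mod 31). M₃ = 403, y₃ ≡ 1 (mod 2). z = 11×62×4 + 9×26×6 + 0×403×1 ≡ 102 (mod 806)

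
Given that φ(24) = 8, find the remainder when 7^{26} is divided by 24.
By Euler: 7^{8} ≡ 1 mod 24 since gcd(7, 24) = 1. 26 = 3×8 + 2. So 7^{26} ≡ 7^{2} ≡ 1 mod 24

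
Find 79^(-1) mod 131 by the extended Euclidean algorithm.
Extended GCD: 79(-63) + 131(38) = 1. So 79^(-1) ≡ -63 ≡ 68 mod 131. Verify: 79 × 68 = 5372 ≡ 1 mod 131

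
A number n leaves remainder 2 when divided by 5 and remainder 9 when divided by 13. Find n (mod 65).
M = 5 × 13 = 65. M₁ = 13, y₁ ≡ 2 (mod 5). M₂ = 5, y₂ ≡ 8 (mod 13). n = 2×13×2 + 9×5×8 ≡ 22 (mod 65)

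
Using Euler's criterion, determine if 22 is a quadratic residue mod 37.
By Euler's criterion: 22^{18} ≡ 36 mod 37. Since this equals -1 (≡ 36), 22 is not a QR.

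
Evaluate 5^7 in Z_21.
By repeated squaring mod 21: 5^{1}≡5, 5^{2}≡4, 5^{4}≡16. Then 5^{7} = 5^{4+2+1} ≡ 16 × 4 × 5 ≡ 5 mod 21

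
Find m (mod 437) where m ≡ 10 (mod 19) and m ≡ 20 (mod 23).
M = 19 × 23 = 437. M₁ = 23, y₁ ≡ 5 (mod 19). M₂ = 19, y₂ ≡ 17 (mod 23). m = 10×23×5 + 20×19×17 ≡ 181 (mod 437)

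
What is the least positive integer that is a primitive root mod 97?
g = 5. For each prime q|96: 5^{48}≡96, 5^{32}≡35, none ≡ 1, so ord_97(5) = 96 and 5 is a primitive root.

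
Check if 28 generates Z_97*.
28^{32} ≡ 1 (mod 97) and 32 < 96, so ord_97(28) = 32 ≠ 96 and 28 is not a primitive root.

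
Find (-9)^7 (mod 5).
Using Fermat: (-9)^{4} ≡ 1 (mod 5). 7 ≡ 3 (mod 4). So (-9)^{7} ≡ (-9)^{3} ≡ 1 (mod 5)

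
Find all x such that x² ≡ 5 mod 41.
The square roots of 5 mod 41 are 28 and 13. Verify: 28² = 784 ≡ 5 mod 41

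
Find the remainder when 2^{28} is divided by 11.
By Fermat: 2^{10} ≡ 1 (mod 11). 28 = 2×10 + 8. So 2^{28} ≡ 2^{8} ≡ 3 (mod 11)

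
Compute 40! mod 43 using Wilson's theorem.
(42)! = (40)! × (41) × (42) ≡ -1 mod 43. So (40)! ≡ -1 × [(42)(41)]^(-1) ≡ 21 mod 43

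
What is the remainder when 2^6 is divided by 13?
By repeated squaring mod 13: 2^{1}≡2, 2^{2}≡4, 2^{4}≡3. Then 2^{6} = 2^{4+2} ≡ 3 × 4 ≡ 12 mod 13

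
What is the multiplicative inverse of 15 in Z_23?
Since 23 is prime, by Fermat 15^(-1) ≡ 15^{21} ≡ 20 (mod 23). Verify: 15 × 20 = 300 ≡ 1 (mod 23)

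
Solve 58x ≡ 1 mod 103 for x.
Since 103 is prime, by Fermat 58^(-1) ≡ 58^{101} ≡ 16 mod 103. Verify: 58 × 16 = 928 ≡ 1 mod 103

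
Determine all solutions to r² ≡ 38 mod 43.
The square roots of 38 mod 43 are 9 and 34. Verify: 9² = 81 ≡ 38 mod 43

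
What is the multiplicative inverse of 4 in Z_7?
Since 7 is prime, by Fermat 4^(-1) ≡ 4^{5} ≡ 2 (mod 7). Verify: 4 × 2 = 8 ≡ 1 (mod 7)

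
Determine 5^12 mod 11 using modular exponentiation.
Using Fermat: 5^{10} ≡ 1 mod 11. 12 ≡ 2 mod 10. So 5^{12} ≡ 5^{2} ≡ 3 mod 11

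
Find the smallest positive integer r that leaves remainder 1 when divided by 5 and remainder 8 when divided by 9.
M = 5 × 9 = 45. M₁ = 9, y₁ ≡ 4 mod 5. M₂ = 5, y₂ ≡ 2 mod 9. r = 1×9×4 + 8×5×2 ≡ 26 mod 45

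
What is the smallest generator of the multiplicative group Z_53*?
g = 2. Powers: [2, 4, 8, 16, 32, 11, 22, 44, 35, ...] generates all 52 non-zero residues.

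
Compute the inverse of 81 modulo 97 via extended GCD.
Extended GCD: 81(6) + 97(-5) = 1. So 81^(-1) ≡ 6 (mod 97). Verify: 81 × 6 = 486 ≡ 1 (mod 97)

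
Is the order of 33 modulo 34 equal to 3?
Powers of 33 mod 34: 33^1≡33, 33^2≡1. Already 33^2≡1, so the order is 2 < 3. No, the actual order is 2.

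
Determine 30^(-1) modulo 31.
Since 31 is prime, by Fermat 30^(-1) ≡ 30^{29} ≡ 30 (mod 31). Verify: 30 × 30 = 900 ≡ 1 (mod 31)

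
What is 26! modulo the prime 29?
(28)! = (26)! × (27) × (28) ≡ -1 mod 29. So (26)! ≡ -1 × [(28)(27)]^(-1) ≡ 14 mod 29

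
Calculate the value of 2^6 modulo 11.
By repeated squaring mod 11: 2^{1}≡2, 2^{2}≡4, 2^{4}≡5. Then 2^{6} = 2^{4+2} ≡ 5 × 4 ≡ 9 mod 11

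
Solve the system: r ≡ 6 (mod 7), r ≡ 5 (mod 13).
M = 7 × 13 = 91. M₁ = 13, y₁ ≡ 6 (mod 7). M₂ = 7, y₂ ≡ 2 (mod 13). r = 6×13×6 + 5×7×2 ≡ 83 (mod 91)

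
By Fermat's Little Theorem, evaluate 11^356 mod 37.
By Fermat: 11^{36} ≡ 1 (mod 37). 356 ≡ 32 (mod 36). So 11^{356} ≡ 11^{32} ≡ 10 (mod 37)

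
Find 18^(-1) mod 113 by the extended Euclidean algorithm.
Extended GCD: 18(44) + 113(-7) = 1. So 18^(-1) ≡ 44 mod 113. Verify: 18 × 44 = 792 ≡ 1 mod 113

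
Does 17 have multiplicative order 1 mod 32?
Powers of 17 mod 32: 17^1≡17, 17^2≡1. 17^1≡17≢1, so ord ≠ 1. No, the actual order is 2.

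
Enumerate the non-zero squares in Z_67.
Quadratic residues modulo 67: {1, 4, 6, 9, 10, 14, 15, 16, 17, 19, 21, 22, 23, 24, 25, 26, 29, 33, 35, 36, 37, 39, 40, 47, 49, 54, 55, 56, 59, 60, 62, 64, 65}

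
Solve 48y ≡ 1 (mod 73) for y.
Since 73 is prime, by Fermat 48^(-1) ≡ 48^{71} ≡ 35 (mod 73). Verify: 48 × 35 = 1680 ≡ 1 (mod 73)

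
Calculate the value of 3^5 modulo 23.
By repeated squaring (mod 23): 3^{1}≡3, 3^{2}≡9, 3^{4}≡12. Then 3^{5} = 3^{4+1} ≡ 12 × 3 ≡ 13 (mod 23)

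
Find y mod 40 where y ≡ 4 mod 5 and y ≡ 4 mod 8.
M = 5 × 8 = 40. M₁ = 8, y₁ ≡ 2 mod 5. M₂ = 5, y₂ ≡ 5 mod 8. y = 4×8×2 + 4×5×5 ≡ 4 mod 40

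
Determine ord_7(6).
Powers of 6 mod 7: 6^1≡6, 6^2≡1. Order = 2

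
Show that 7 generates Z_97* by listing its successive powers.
7^1, 7^2, ..., 7^{96} mod 97: [7, 49, 52, 73, 26, 85, 13, 91, 55, 94, 76, 47, 38, 72, 19, 36, 58, 18, 29, 9, 63, 53, 80, 75, 40, 86, 20, 43, 10, 70, 5, 35, 51, 66, 74, 33, 37, 65, 67, 81, 82, 89, 41, 93, 69, 95, 83, 96, 90, 48, 45, 24, 71, 12, 84, 6, 42, 3, 21, 50, 59, 25, 78, 61, 39, 79, 68, 88, 34, 44, 17, 22, 57, 11, 77, 54, 87, 27, 92, 62, 46, 31, 23, 64, 60, 32, 30, 16, 15, 8, 56, 4, 28, 2, 14, 1]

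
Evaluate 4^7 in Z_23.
By repeated squaring (mod 23): 4^{1}≡4, 4^{2}≡16, 4^{4}≡3. Then 4^{7} = 4^{4+2+1} ≡ 3 × 16 × 4 ≡ 8 (mod 23)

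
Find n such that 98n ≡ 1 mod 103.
Since 103 is prime, by Fermat 98^(-1) ≡ 98^{101} ≡ 41 mod 103. Verify: 98 × 41 = 4018 ≡ 1 mod 103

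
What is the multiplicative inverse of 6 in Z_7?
Since 7 is prime, by Fermat 6^(-1) ≡ 6^{5} ≡ 6 (mod 7). Verify: 6 × 6 = 36 ≡ 1 (mod 7)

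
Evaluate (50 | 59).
(50/59) = 50^{29} mod 59 = -1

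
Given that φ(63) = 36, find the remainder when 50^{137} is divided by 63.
By Euler: 50^{36} ≡ 1 mod 63 since gcd(50, 63) = 1. 137 = 3×36 + 29. So 50^{137} ≡ 50^{29} ≡ 29 mod 63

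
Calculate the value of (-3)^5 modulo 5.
Using Fermat: (-3)^{4} ≡ 1 mod 5. 5 ≡ 1 mod 4. So (-3)^{5} ≡ (-3)^{1} ≡ 2 mod 5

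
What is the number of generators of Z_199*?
Number of primitive roots mod 199 = φ(p-1) = φ(198) = 60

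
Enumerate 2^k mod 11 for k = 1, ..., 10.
2^1, 2^2, ..., 2^{10} mod 11: [2, 4, 8, 5, 10, 9, 7, 3, 6, 1]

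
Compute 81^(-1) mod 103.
Since 103 is prime, by Fermat 81^(-1) ≡ 81^{101} ≡ 14 mod 103. Verify: 81 × 14 = 1134 ≡ 1 mod 103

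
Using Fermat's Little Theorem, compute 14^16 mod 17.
By Fermat's Little Theorem, 14^{16} ≡ 1 mod 17 since 17 is prime and gcd(14, 17) = 1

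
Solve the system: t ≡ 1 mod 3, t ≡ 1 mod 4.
M = 3 × 4 = 12. M₁ = 4, y₁ ≡ 1 mod 3. M₂ = 3, y₂ ≡ 3 mod 4. t = 1×4×1 + 1×3×3 ≡ 1 mod 12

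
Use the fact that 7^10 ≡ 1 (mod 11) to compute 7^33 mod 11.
By Fermat: 7^{10} ≡ 1 (mod 11). 33 = 3×10 + 3. So 7^{33} ≡ 7^{3} ≡ 2 (mod 11)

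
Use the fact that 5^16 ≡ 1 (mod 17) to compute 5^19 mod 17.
By Fermat: 5^{16} ≡ 1 (mod 17). So 5^{19} = 5^{16} · 5^{3} ≡ 5^{3} ≡ 6 (mod 17)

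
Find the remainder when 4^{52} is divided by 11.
By Fermat: 4^{10} ≡ 1 (mod 11). 52 = 5×10 + 2. So 4^{52} ≡ 4^{2} ≡ 5 (mod 11)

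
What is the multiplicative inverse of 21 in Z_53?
Since 53 is prime, by Fermat 21^(-1) ≡ 21^{51} ≡ 48 mod 53. Verify: 21 × 48 = 1008 ≡ 1 mod 53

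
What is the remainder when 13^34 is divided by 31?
Using Fermat: 13^{30} ≡ 1 (mod 31). 34 ≡ 4 (mod 30). So 13^{34} ≡ 13^{4} ≡ 10 (mod 31)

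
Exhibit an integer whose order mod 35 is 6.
19 has order 6 mod 35 since 19^{6} ≡ 1 mod 35 and no smaller power works.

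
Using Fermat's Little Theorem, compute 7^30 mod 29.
By Fermat: 7^{28} ≡ 1 mod 29. So 7^{30} = 7^{28} · 7^{2} ≡ 7^{2} ≡ 20 mod 29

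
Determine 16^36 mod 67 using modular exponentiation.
By repeated squaring mod 67: 16^{1}≡16, 16^{2}≡55, 16^{4}≡10, 16^{8}≡33, 16^{16}≡17, 16^{32}≡21. Then 16^{36} = 16^{32+4} ≡ 21 × 10 ≡ 9 mod 67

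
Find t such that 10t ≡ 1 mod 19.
Since 19 is prime, by Fermat 10^(-1) ≡ 10^{17} ≡ 2 mod 19. Verify: 10 × 2 = 20 ≡ 1 mod 19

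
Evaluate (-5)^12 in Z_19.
By repeated squaring (mod 19): (-5)^{1}≡14, (-5)^{2}≡6, (-5)^{4}≡17, (-5)^{8}≡4. Then (-5)^{12} = (-5)^{8+4} ≡ 4 × 17 ≡ 11 (mod 19)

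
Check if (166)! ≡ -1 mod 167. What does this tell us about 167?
(166)! mod 167 = 166. Since this equals -1 mod 167, Wilson confirms 167 is prime.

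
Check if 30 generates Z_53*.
30^{4} ≡ 1 mod 53 and 4 < 52, so ord_53(30) = 4 ≠ 52 and 30 is not a primitive root.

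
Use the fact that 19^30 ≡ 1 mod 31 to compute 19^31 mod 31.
By Fermat: 19^{30} ≡ 1 mod 31. So 19^{31} = 19^{30} · 19^{1} ≡ 19^{1} ≡ 19 mod 31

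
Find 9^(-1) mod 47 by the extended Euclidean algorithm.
Extended GCD: 9(21) + 47(-4) = 1. So 9^(-1) ≡ 21 mod 47. Verify: 9 × 21 = 189 ≡ 1 mod 47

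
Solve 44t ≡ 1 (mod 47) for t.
Since 47 is prime, by Fermat 44^(-1) ≡ 44^{45} ≡ 31 (mod 47). Verify: 44 × 31 = 1364 ≡ 1 (mod 47)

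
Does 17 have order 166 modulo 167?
ord_167(17) divides 166. For each prime q|166: 17^{83}≡166, 17^{2}≡122, none ≡ 1. So 17 has order 166 and is a primitive root mod 167.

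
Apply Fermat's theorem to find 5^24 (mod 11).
By Fermat: 5^{10} ≡ 1 (mod 11). 24 = 2×10 + 4. So 5^{24} ≡ 5^{4} ≡ 9 (mod 11)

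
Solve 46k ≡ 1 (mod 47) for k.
Since 47 is prime, by Fermat 46^(-1) ≡ 46^{45} ≡ 46 (mod 47). Verify: 46 × 46 = 2116 ≡ 1 (mod 47)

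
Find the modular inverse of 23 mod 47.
Since 47 is prime, by Fermat 23^(-1) ≡ 23^{45} ≡ 45 (mod 47). Verify: 23 × 45 = 1035 ≡ 1 (mod 47)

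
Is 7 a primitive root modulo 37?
7^{9} ≡ 1 mod 37 and 9 < 36, so ord_37(7) = 9 ≠ 36 and 7 is not a primitive root.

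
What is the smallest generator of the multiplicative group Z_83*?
g = 2. Powers: [2, 4, 8, 16, 32, 64, 45, 7, 14, 28, ...] generates all 82 non-zero residues.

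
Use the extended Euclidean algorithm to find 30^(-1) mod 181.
Extended GCD: 30(-6) + 181(1) = 1. So 30^(-1) ≡ -6 ≡ 175 (mod 181). Verify: 30 × 175 = 5250 ≡ 1 (mod 181)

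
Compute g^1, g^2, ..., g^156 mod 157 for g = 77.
77^1, 77^2, ..., 77^{156} mod 157: [77, 120, 134, 113, 66, 58, 70, 52, 79, 117, 60, 67, 135, 33, 29, 35, 26, 118, 137, 30, 112, 146, 95, 93, 96, 13, 59, 147, 15, 56, 73, 126, 125, 48, 85, 108, 152, 86, 28, 115, 63, 141, 24, 121, 54, 76, 43, 14, 136, 110, 149, 12, 139, 27, 38, 100, 7, 68, 55, 153, 6, 148, 92, 19, 50, 82, 34, 106, 155, 3, 74, 46, 88, 25, 41, 17, 53, 156, 80, 37, 23, 44, 91, 99, 87, 105, 78, 40, 97, 90, 22, 124, 128, 122, 131, 39, 20, 127, 45, 11, 62, 64, 61, 144, 98, 10, 142, 101, 84, 31, 32, 109, 72, 49, 5, 71, 129, 42, 94, 16, 133, 36, 103, 81, 114, 143, 21, 47, 8, 145, 18, 130, 119, 57, 150, 89, 102, 4, 151, 9, 65, 138, 107, 75, 123, 51, 2, 154, 83, 111, 69, 132, 116, 140, 104, 1]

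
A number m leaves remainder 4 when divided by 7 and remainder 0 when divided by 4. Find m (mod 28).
M = 7 × 4 = 28. M₁ = 4, y₁ ≡ 2 (mod 7). M₂ = 7, y₂ ≡ 3 (mod 4). m = 4×4×2 + 0×7×3 ≡ 4 (mod 28)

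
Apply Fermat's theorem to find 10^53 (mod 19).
By Fermat: 10^{18} ≡ 1 (mod 19). 53 = 2×18 + 17. So 10^{53} ≡ 10^{17} ≡ 2 (mod 19)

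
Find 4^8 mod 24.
By repeated squaring mod 24: 4^{1}≡4, 4^{2}≡16, 4^{4}≡16, 4^{8}≡16. So 4^{8} ≡ 16 mod 24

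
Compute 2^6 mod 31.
By repeated squaring mod 31: 2^{1}≡2, 2^{2}≡4, 2^{4}≡16. Then 2^{6} = 2^{4+2} ≡ 16 × 4 ≡ 2 mod 31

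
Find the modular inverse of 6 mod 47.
Since 47 is prime, by Fermat 6^(-1) ≡ 6^{45} ≡ 8 (mod 47). Verify: 6 × 8 = 48 ≡ 1 (mod 47)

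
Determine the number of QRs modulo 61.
For prime 61, there are (p-1)/2 = (61-1)/2 = 30 quadratic residues (excluding 0).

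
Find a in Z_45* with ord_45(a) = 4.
8 has order 4 mod 45 since 8^{4} ≡ 1 (mod 45) and no smaller power works.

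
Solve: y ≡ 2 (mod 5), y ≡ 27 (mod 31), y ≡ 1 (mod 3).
M = 5 × 31 × 3 = 465. M₁ = 93, y₁ ≡ 2 (mod 5). M₂ = 15, y₂ ≡ 29 (mod 31). M₃ = 155, y₃ ≡ 2 (mod 3). y = 2×93×2 + 27×15×29 + 1×155×2 ≡ 337 (mod 465)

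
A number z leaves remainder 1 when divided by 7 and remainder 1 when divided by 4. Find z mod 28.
M = 7 × 4 = 28. M₁ = 4, y₁ ≡ 2 mod 7. M₂ = 7, y₂ ≡ 3 mod 4. z = 1×4×2 + 1×7×3 ≡ 1 mod 28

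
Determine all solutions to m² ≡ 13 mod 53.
The square roots of 13 mod 53 are 15 and 38. Verify: 15² = 225 ≡ 13 mod 53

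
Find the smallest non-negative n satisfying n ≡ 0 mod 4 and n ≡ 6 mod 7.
M = 4 × 7 = 28. M₁ = 7, y₁ ≡ 3 mod 4. M₂ = 4, y₂ ≡ 2 mod 7. n = 0×7×3 + 6×4×2 ≡ 20 mod 28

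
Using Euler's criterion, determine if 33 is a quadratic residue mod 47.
By Euler's criterion: 33^{23} ≡ 46 mod 47. Since this equals -1 (≡ 46), 33 is not a QR.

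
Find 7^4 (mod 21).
7^{4} = 2401 ≡ 7 (mod 21)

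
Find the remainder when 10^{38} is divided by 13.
By Fermat: 10^{12} ≡ 1 (mod 13). 38 = 3×12 + 2. So 10^{38} ≡ 10^{2} ≡ 9 (mod 13)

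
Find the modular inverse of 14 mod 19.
Since 19 is prime, by Fermat 14^(-1) ≡ 14^{17} ≡ 15 mod 19. Verify: 14 × 15 = 210 ≡ 1 mod 19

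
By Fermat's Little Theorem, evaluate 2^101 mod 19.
By Fermat: 2^{18} ≡ 1 (mod 19). 101 = 5×18 + 11. So 2^{101} ≡ 2^{11} ≡ 15 (mod 19)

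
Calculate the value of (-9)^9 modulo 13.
By repeated squaring mod 13: (-9)^{1}≡4, (-9)^{2}≡3, (-9)^{4}≡9, (-9)^{8}≡3. Then (-9)^{9} = (-9)^{8+1} ≡ 3 × 4 ≡ 12 mod 13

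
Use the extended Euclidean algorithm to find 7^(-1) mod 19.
Extended GCD: 7(-8) + 19(3) = 1. So 7^(-1) ≡ -8 ≡ 11 mod 19. Verify: 7 × 11 = 77 ≡ 1 mod 19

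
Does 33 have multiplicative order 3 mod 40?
Powers of 33 mod 40: 33^1≡33, 33^2≡9, 33^3≡17, 33^4≡1. 33^3≡17≢1, so ord ≠ 3. No, the actual order is 4.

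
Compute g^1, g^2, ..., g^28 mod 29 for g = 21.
21^1, 21^2, ..., 21^{28} mod 29: [21, 6, 10, 7, 2, 13, 12, 20, 14, 4, 26, 24, 11, 28, 8, 23, 19, 22, 27, 16, 17, 9, 15, 25, 3, 5, 18, 1]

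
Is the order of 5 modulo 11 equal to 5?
Powers of 5 mod 11: 5^1≡5, 5^2≡3, 5^3≡4, 5^4≡9, 5^5≡1. First k with 5^k≡1 is k=5. Yes, ord_11(5) = 5.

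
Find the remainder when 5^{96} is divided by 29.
By Fermat: 5^{28} ≡ 1 (mod 29). 96 = 3×28 + 12. So 5^{96} ≡ 5^{12} ≡ 7 (mod 29)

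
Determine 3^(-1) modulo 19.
Since 19 is prime, by Fermat 3^(-1) ≡ 3^{17} ≡ 13 mod 19. Verify: 3 × 13 = 39 ≡ 1 mod 19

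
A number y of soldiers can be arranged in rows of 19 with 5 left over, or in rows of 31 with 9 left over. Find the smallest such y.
M = 19 × 31 = 589. M₁ = 31, y₁ ≡ 8 mod 19. M₂ = 19, y₂ ≡ 18 mod 31. y = 5×31×8 + 9×19×18 ≡ 195 mod 589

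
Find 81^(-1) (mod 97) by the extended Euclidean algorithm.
Extended GCD: 81(6) + 97(-5) = 1. So 81^(-1) ≡ 6 (mod 97). Verify: 81 × 6 = 486 ≡ 1 (mod 97)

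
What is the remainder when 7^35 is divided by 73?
By repeated squaring (mod 73): 7^{1}≡7, 7^{2}≡49, 7^{4}≡65, 7^{8}≡64, 7^{16}≡8, 7^{32}≡64. Then 7^{35} = 7^{32+2+1} ≡ 64 × 49 × 7 ≡ 52 (mod 73)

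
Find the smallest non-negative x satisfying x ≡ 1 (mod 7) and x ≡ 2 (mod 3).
M = 7 × 3 = 21. M₁ = 3, y₁ ≡ 5 (mod 7). M₂ = 7, y₂ ≡ 1 (mod 3). x = 1×3×5 + 2×7×1 ≡ 8 (mod 21)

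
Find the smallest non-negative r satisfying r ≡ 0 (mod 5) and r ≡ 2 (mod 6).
M = 5 × 6 = 30. M₁ = 6, y₁ ≡ 1 (mod 5). M₂ = 5, y₂ ≡ 5 (mod 6). r = 0×6×1 + 2×5×5 ≡ 20 (mod 30)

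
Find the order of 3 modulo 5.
Powers of 3 mod 5: 3^1≡3, 3^2≡4, 3^3≡2, 3^4≡1. So the order of 3 is 4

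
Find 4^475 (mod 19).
Using Fermat: 4^{18} ≡ 1 (mod 19). 475 ≡ 7 (mod 18). So 4^{475} ≡ 4^{7} ≡ 6 (mod 19)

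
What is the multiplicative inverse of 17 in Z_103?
Since 103 is prime, by Fermat 17^(-1) ≡ 17^{101} ≡ 97 mod 103. Verify: 17 × 97 = 1649 ≡ 1 mod 103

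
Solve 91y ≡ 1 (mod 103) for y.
Since 103 is prime, by Fermat 91^(-1) ≡ 91^{101} ≡ 60 (mod 103). Verify: 91 × 60 = 5460 ≡ 1 (mod 103)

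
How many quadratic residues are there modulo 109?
For prime 109, there are (p-1)/2 = (109-1)/2 = 54 quadratic residues (excluding 0).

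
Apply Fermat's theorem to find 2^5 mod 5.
By Fermat: 2^{4} ≡ 1 mod 5. So 2^{5} = 2^{4} · 2^{1} ≡ 2^{1} ≡ 2 mod 5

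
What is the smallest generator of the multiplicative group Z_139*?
g = 2. Powers: [2, 4, 8, 16, 32, 64, 128, ...] generates all 138 non-zero residues.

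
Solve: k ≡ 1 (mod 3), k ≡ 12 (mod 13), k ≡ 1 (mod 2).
M = 3 × 13 × 2 = 78. M₁ = 26, y₁ ≡ 2 (mod 3). M₂ = 6, y₂ ≡ 11 (mod 13). M₃ = 39, y₃ ≡ 1 (mod 2). k = 1×26×2 + 12×6×11 + 1×39×1 ≡ 25 (mod 78)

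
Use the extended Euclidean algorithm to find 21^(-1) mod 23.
Extended GCD: 21(11) + 23(-10) = 1. So 21^(-1) ≡ 11 (mod 23). Verify: 21 × 11 = 231 ≡ 1 (mod 23)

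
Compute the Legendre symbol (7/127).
(7/127) = 7^{63} mod 127 = -1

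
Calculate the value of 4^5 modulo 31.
By repeated squaring mod 31: 4^{1}≡4, 4^{2}≡16, 4^{4}≡8. Then 4^{5} = 4^{4+1} ≡ 8 × 4 ≡ 1 mod 31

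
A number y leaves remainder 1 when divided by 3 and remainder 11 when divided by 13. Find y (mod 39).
M = 3 × 13 = 39. M₁ = 13, y₁ ≡ 1 (mod 3). M₂ = 3, y₂ ≡ 9 (mod 13). y = 1×13×1 + 11×3×9 ≡ 37 (mod 39)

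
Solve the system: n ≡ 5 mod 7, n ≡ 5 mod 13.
M = 7 × 13 = 91. M₁ = 13, y₁ ≡ 6 mod 7. M₂ = 7, y₂ ≡ 2 mod 13. n = 5×13×6 + 5×7×2 ≡ 5 mod 91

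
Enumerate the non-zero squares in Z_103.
Quadratic residues modulo 103: {1, 2, 4, 7, 8, 9, 13, 14, 15, 16, 17, 18, 19, 23, 25, 26, 28, 29, 30, 32, 33, 34, 36, 38, 41, 46, 49, 50, 52, 55, 56, 58, 59, 60, 61, 63, 64, 66, 68, 72, 76, 79, 81, 82, 83, 91, 92, 93, 97, 98, 100}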